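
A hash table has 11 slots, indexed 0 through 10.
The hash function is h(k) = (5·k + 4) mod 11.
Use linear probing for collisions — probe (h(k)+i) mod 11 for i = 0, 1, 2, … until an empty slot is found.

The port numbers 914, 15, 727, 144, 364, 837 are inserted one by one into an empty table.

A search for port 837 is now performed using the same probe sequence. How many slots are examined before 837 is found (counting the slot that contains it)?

Insert 914: h=9, slot 9 empty => index 9.
Insert 15: h=2, slot 2 empty => index 2.
Insert 727: h=9, slot 9 occupied => index 10.
Insert 144: h=9, slots 9,10 occupied => index 0.
Insert 364: h=9, slots 9,10,0 occupied => index 1.
Insert 837: h=9, slots 9,10,0,1,2 occupied => index 3.
Table: [144, 364, 15, 837, ., ., ., ., ., 914, 727]
Lookup 837: h=9, probe 9,10,0,1,2,3 → found at 3.

6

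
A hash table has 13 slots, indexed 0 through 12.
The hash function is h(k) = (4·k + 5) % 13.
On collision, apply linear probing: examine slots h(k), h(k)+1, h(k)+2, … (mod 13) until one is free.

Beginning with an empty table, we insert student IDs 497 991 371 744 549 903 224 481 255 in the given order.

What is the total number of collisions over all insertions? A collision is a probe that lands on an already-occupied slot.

17

497: h=4 → slot 4
991: h=4, probe 4,5 → slot 5
371: h=7 → slot 7
744: h=4, probe 4,5,6 → slot 6
549: h=4, probe 4,5,6,7,8 → slot 8
903: h=3 → slot 3
224: h=4, probe 4,5,6,7,8,9 → slot 9
481: h=5, probe 5,6,7,8,9,10 → slot 10
255: h=11 → slot 11
Table: [∅, ∅, ∅, 903, 497, 991, 744, 371, 549, 224, 481, 255, ∅]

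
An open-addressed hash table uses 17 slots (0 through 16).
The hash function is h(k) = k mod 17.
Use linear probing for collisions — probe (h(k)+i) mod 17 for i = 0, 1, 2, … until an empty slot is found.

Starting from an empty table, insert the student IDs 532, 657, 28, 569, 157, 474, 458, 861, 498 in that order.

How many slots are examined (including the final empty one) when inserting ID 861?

3

532 hashes to 5; slot 5 is free => place at 5.
657 hashes to 11; slot 11 is free => place at 11.
28 hashes to 11; 11 taken => place at 12.
569 hashes to 8; slot 8 is free => place at 8.
157 hashes to 4; slot 4 is free => place at 4.
474 hashes to 15; slot 15 is free => place at 15.
458 hashes to 16; slot 16 is free => place at 16.
861 hashes to 11; 11,12 taken => place at 13.
498 hashes to 5; 5 taken => place at 6.
Table: [∅, ∅, ∅, ∅, 157, 532, 498, ∅, 569, ∅, ∅, 657, 28, 861, ∅, 474, 458]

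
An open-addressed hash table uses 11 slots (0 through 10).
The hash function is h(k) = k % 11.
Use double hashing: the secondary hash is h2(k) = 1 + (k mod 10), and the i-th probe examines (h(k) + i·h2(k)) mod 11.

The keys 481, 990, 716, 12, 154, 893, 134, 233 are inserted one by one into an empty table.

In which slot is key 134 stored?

481 hashes to 8; slot 8 is free -> place at 8.
990 hashes to 0; slot 0 is free -> place at 0.
716 hashes to 1; slot 1 is free -> place at 1.
12 hashes to 1, h2=3; 1 taken -> place at 4.
154 hashes to 0, h2=5; 0 taken -> place at 5.
893 hashes to 2; slot 2 is free -> place at 2.
134 hashes to 2, h2=5; 2 taken -> place at 7.
233 hashes to 2, h2=4; 2 taken -> place at 6.
Table: [990, 716, 893, _, 12, 154, 233, 134, 481, _, _]

7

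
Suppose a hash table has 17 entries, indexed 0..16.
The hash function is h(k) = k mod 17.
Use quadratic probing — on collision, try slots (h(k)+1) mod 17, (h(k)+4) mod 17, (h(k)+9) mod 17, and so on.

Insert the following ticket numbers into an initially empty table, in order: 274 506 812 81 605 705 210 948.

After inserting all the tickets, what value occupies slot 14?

274 hashes to 2; slot 2 is free -> place at 2.
506 hashes to 13; slot 13 is free -> place at 13.
812 hashes to 13; 13 taken -> place at 14.
81 hashes to 13; 13,14 taken -> place at 0.
605 hashes to 10; slot 10 is free -> place at 10.
705 hashes to 8; slot 8 is free -> place at 8.
210 hashes to 6; slot 6 is free -> place at 6.
948 hashes to 13; 13,14,0 taken -> place at 5.
Table: [81, ∅, 274, ∅, ∅, 948, 210, ∅, 705, ∅, 605, ∅, ∅, 506, 812, ∅, ∅]

812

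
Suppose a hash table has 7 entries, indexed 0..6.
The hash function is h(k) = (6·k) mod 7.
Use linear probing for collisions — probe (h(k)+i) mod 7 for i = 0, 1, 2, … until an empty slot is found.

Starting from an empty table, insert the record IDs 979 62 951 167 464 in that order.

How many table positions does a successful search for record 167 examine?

4

979: h=1 -> slot 1
62: h=1, probe 1,2 -> slot 2
951: h=1, probe 1,2,3 -> slot 3
167: h=1, probe 1,2,3,4 -> slot 4
464: h=5 -> slot 5
Table: [—, 979, 62, 951, 167, 464, —]
Lookup 167: h=1, probe 1,2,3,4 → found at 4.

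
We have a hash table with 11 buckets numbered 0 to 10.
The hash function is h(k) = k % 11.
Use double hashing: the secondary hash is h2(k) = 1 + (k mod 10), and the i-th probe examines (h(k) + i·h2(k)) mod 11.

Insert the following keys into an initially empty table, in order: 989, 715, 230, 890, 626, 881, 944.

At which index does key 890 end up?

2

989 hashes to 10; slot 10 is free -> place at 10.
715 hashes to 0; slot 0 is free -> place at 0.
230 hashes to 10, h2=1; 10,0 taken -> place at 1.
890 hashes to 10, h2=1; 10,0,1 taken -> place at 2.
626 hashes to 10, h2=7; 10 taken -> place at 6.
881 hashes to 1, h2=2; 1 taken -> place at 3.
944 hashes to 9; slot 9 is free -> place at 9.
Table: [715, 230, 890, 881, ., ., 626, ., ., 944, 989]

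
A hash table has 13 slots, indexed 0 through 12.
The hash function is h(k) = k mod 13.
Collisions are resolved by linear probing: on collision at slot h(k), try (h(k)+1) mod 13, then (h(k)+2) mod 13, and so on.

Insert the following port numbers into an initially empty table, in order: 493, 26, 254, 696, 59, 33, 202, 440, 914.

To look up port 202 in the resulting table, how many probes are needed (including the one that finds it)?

5

Insert 493: h=12, slot 12 empty → index 12.
Insert 26: h=0, slot 0 empty → index 0.
Insert 254: h=7, slot 7 empty → index 7.
Insert 696: h=7, slot 7 occupied → index 8.
Insert 59: h=7, slots 7,8 occupied → index 9.
Insert 33: h=7, slots 7,8,9 occupied → index 10.
Insert 202: h=7, slots 7,8,9,10 occupied → index 11.
Insert 440: h=11, slots 11,12,0 occupied → index 1.
Insert 914: h=4, slot 4 empty → index 4.
Table: [26, 440, ., ., 914, ., ., 254, 696, 59, 33, 202, 493]
Lookup 202: h=7, probe 7,8,9,10,11 → found at 11.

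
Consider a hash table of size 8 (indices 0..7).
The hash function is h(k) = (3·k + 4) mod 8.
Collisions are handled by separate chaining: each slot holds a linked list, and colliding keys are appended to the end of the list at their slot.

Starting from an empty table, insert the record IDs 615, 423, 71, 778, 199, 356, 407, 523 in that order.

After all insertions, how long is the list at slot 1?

5

Insert 615: h=1, bucket 1 empty → new chain.
Insert 423: h=1, bucket 1 nonempty → append to chain.
Insert 71: h=1, bucket 1 nonempty → append to chain.
Insert 778: h=2, bucket 2 empty → new chain.
Insert 199: h=1, bucket 1 nonempty → append to chain.
Insert 356: h=0, bucket 0 empty → new chain.
Insert 407: h=1, bucket 1 nonempty → append to chain.
Insert 523: h=5, bucket 5 empty → new chain.
Final buckets:
0: 356
1: 615 -> 423 -> 71 -> 199 -> 407
2: 778
3: —
4: —
5: 523
6: —
7: —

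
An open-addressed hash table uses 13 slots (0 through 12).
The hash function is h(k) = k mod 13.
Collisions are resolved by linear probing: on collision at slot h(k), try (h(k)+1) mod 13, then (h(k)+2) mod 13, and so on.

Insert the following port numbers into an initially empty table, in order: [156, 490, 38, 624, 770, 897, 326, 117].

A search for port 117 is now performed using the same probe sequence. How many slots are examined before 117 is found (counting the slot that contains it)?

156: h=0 => slot 0
490: h=9 => slot 9
38: h=12 => slot 12
624: h=0, probe 0,1 => slot 1
770: h=3 => slot 3
897: h=0, probe 0,1,2 => slot 2
326: h=1, probe 1,2,3,4 => slot 4
117: h=0, probe 0,1,2,3,4,5 => slot 5
Table: [156, 624, 897, 770, 326, 117, —, —, —, 490, —, —, 38]
Lookup 117: h=0, probe 0,1,2,3,4,5 → found at 5.

6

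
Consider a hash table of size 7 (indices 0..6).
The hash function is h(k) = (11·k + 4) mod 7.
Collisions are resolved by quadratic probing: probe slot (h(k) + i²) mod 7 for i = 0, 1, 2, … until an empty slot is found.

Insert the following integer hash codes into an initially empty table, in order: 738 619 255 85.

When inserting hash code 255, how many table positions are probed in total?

3

738 hashes to 2; slot 2 is free → place at 2.
619 hashes to 2; 2 taken → place at 3.
255 hashes to 2; 2,3 taken → place at 6.
85 hashes to 1; slot 1 is free → place at 1.
Table: [-, 85, 738, 619, -, -, 255]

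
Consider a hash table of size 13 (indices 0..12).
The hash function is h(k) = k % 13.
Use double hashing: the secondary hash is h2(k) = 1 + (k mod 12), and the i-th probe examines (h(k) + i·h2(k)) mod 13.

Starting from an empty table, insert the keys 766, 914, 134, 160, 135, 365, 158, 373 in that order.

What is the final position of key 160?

9

Insert 766: h=12, slot 12 empty → index 12.
Insert 914: h=4, slot 4 empty → index 4.
Insert 134: h=4, h2=3, slot 4 occupied → index 7.
Insert 160: h=4, h2=5, slot 4 occupied → index 9.
Insert 135: h=5, slot 5 empty → index 5.
Insert 365: h=1, slot 1 empty → index 1.
Insert 158: h=2, slot 2 empty → index 2.
Insert 373: h=9, h2=2, slot 9 occupied → index 11.
Table: [., 365, 158, ., 914, 135, ., 134, ., 160, ., 373, 766]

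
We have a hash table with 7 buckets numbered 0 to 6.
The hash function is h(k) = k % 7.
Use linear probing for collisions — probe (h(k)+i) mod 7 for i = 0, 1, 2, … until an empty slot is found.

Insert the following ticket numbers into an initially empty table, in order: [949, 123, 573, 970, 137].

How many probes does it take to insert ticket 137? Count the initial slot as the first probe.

949 hashes to 4; slot 4 is free → place at 4.
123 hashes to 4; 4 taken → place at 5.
573 hashes to 6; slot 6 is free → place at 6.
970 hashes to 4; 4,5,6 taken → place at 0.
137 hashes to 4; 4,5,6,0 taken → place at 1.
Table: [970, 137, ∅, ∅, 949, 123, 573]

5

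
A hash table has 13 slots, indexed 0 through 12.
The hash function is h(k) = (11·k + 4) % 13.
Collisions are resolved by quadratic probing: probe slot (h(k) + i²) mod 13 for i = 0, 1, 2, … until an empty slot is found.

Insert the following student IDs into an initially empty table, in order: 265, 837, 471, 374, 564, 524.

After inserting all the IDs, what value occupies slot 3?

265: h=7 → slot 7
837: h=7, probe 7,8 → slot 8
471: h=11 → slot 11
374: h=10 → slot 10
564: h=7, probe 7,8,11,3 → slot 3
524: h=9 → slot 9
Table: [_, _, _, 564, _, _, _, 265, 837, 524, 374, 471, _]

564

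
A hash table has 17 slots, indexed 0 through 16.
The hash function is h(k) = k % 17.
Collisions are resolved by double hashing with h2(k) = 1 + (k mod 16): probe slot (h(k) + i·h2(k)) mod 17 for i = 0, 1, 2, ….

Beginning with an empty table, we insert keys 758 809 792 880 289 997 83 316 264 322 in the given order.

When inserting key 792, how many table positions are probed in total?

2

758: h=10 -> slot 10
809: h=10, h2=10, probe 10,3 -> slot 3
792: h=10, h2=9, probe 10,2 -> slot 2
880: h=13 -> slot 13
289: h=0 -> slot 0
997: h=11 -> slot 11
83: h=15 -> slot 15
316: h=10, h2=13, probe 10,6 -> slot 6
264: h=9 -> slot 9
322: h=16 -> slot 16
Table: [289, —, 792, 809, —, —, 316, —, —, 264, 758, 997, —, 880, —, 83, 322]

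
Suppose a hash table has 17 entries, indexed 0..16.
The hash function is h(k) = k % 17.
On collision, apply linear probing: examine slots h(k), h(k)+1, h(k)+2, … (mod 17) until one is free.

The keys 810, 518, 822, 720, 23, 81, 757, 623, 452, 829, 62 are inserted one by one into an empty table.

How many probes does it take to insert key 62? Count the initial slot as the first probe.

6

810 hashes to 11; slot 11 is free => place at 11.
518 hashes to 8; slot 8 is free => place at 8.
822 hashes to 6; slot 6 is free => place at 6.
720 hashes to 6; 6 taken => place at 7.
23 hashes to 6; 6,7,8 taken => place at 9.
81 hashes to 13; slot 13 is free => place at 13.
757 hashes to 9; 9 taken => place at 10.
623 hashes to 11; 11 taken => place at 12.
452 hashes to 10; 10,11,12,13 taken => place at 14.
829 hashes to 13; 13,14 taken => place at 15.
62 hashes to 11; 11,12,13,14,15 taken => place at 16.
Table: [∅, ∅, ∅, ∅, ∅, ∅, 822, 720, 518, 23, 757, 810, 623, 81, 452, 829, 62]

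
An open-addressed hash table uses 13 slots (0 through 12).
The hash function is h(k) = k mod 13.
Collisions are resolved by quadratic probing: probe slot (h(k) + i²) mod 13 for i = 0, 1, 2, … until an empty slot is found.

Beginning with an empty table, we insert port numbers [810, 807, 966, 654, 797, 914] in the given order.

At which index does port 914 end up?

7

Insert 810: h=4, slot 4 empty => index 4.
Insert 807: h=1, slot 1 empty => index 1.
Insert 966: h=4, slot 4 occupied => index 5.
Insert 654: h=4, slots 4,5 occupied => index 8.
Insert 797: h=4, slots 4,5,8 occupied => index 0.
Insert 914: h=4, slots 4,5,8,0 occupied => index 7.
Table: [797, 807, -, -, 810, 966, -, 914, 654, -, -, -, -]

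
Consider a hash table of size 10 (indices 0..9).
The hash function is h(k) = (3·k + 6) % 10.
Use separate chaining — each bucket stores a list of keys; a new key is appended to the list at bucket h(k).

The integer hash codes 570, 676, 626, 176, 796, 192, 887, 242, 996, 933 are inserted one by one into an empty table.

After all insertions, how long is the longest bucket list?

Insert 570: h=6, bucket 6 empty → new chain.
Insert 676: h=4, bucket 4 empty → new chain.
Insert 626: h=4, bucket 4 nonempty → append to chain.
Insert 176: h=4, bucket 4 nonempty → append to chain.
Insert 796: h=4, bucket 4 nonempty → append to chain.
Insert 192: h=2, bucket 2 empty → new chain.
Insert 887: h=7, bucket 7 empty → new chain.
Insert 242: h=2, bucket 2 nonempty → append to chain.
Insert 996: h=4, bucket 4 nonempty → append to chain.
Insert 933: h=5, bucket 5 empty → new chain.
Final buckets:
0: ∅
1: ∅
2: 192 -> 242
3: ∅
4: 676 -> 626 -> 176 -> 796 -> 996
5: 933
6: 570
7: 887
8: ∅
9: ∅

5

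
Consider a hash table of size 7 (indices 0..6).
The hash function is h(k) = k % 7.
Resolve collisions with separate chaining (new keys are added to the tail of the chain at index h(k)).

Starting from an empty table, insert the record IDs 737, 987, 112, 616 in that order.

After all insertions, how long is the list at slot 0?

737 -> bucket 2
987 -> bucket 0
112 -> bucket 0 (collision)
616 -> bucket 0 (collision)
Final buckets:
0: 987 -> 112 -> 616
1: -
2: 737
3: -
4: -
5: -
6: -

3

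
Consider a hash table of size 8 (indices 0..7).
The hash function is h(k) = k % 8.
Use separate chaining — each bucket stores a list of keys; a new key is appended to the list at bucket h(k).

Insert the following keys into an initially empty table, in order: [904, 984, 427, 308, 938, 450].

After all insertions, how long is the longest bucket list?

Insert 904: h=0, bucket 0 empty → new chain.
Insert 984: h=0, bucket 0 nonempty → append to chain.
Insert 427: h=3, bucket 3 empty → new chain.
Insert 308: h=4, bucket 4 empty → new chain.
Insert 938: h=2, bucket 2 empty → new chain.
Insert 450: h=2, bucket 2 nonempty → append to chain.
Final buckets:
0: 904 -> 984
1: .
2: 938 -> 450
3: 427
4: 308
5: .
6: .
7: .

2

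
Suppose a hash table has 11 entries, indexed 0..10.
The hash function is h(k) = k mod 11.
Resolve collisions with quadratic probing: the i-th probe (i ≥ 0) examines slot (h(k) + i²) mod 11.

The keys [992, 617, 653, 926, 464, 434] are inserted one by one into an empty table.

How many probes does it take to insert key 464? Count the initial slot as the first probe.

3

992: h=2 -> slot 2
617: h=1 -> slot 1
653: h=4 -> slot 4
926: h=2, probe 2,3 -> slot 3
464: h=2, probe 2,3,6 -> slot 6
434: h=5 -> slot 5
Table: [∅, 617, 992, 926, 653, 434, 464, ∅, ∅, ∅, ∅]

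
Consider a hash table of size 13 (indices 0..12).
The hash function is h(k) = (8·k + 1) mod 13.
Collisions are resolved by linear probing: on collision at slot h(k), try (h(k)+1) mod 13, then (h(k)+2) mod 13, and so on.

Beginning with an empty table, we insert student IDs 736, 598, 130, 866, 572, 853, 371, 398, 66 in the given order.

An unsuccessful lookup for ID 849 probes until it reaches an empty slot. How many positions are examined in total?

Insert 736: h=0, slot 0 empty => index 0.
Insert 598: h=1, slot 1 empty => index 1.
Insert 130: h=1, slot 1 occupied => index 2.
Insert 866: h=0, slots 0,1,2 occupied => index 3.
Insert 572: h=1, slots 1,2,3 occupied => index 4.
Insert 853: h=0, slots 0,1,2,3,4 occupied => index 5.
Insert 371: h=5, slot 5 occupied => index 6.
Insert 398: h=0, slots 0,1,2,3,4,5,6 occupied => index 7.
Insert 66: h=9, slot 9 empty => index 9.
Table: [736, 598, 130, 866, 572, 853, 371, 398, -, 66, -, -, -]
Lookup 849: h=7, probe 7,8 → slot 8 empty, not found.

2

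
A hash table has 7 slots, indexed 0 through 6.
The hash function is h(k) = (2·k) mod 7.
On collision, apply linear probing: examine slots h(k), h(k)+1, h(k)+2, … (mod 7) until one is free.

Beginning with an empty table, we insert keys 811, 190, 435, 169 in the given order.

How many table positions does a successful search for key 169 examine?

Insert 811: h=5, slot 5 empty => index 5.
Insert 190: h=2, slot 2 empty => index 2.
Insert 435: h=2, slot 2 occupied => index 3.
Insert 169: h=2, slots 2,3 occupied => index 4.
Table: [., ., 190, 435, 169, 811, .]
Lookup 169: h=2, probe 2,3,4 → found at 4.

3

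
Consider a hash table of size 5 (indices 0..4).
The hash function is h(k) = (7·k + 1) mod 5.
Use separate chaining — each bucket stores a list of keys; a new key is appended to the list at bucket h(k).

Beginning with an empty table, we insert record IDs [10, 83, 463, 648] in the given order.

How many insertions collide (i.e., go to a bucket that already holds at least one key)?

Insert 10: h=1, bucket 1 empty → new chain.
Insert 83: h=2, bucket 2 empty → new chain.
Insert 463: h=2, bucket 2 nonempty → append to chain.
Insert 648: h=2, bucket 2 nonempty → append to chain.
Final buckets:
0: ∅
1: 10
2: 83 -> 463 -> 648
3: ∅
4: ∅

2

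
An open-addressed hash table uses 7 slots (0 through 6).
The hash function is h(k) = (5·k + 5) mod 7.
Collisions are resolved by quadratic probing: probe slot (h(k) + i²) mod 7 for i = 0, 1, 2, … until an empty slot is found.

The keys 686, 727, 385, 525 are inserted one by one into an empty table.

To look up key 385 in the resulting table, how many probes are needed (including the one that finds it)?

686: h=5 → slot 5
727: h=0 → slot 0
385: h=5, probe 5,6 → slot 6
525: h=5, probe 5,6,2 → slot 2
Table: [727, ∅, 525, ∅, ∅, 686, 385]
Lookup 385: h=5, probe 5,6 → found at 6.

2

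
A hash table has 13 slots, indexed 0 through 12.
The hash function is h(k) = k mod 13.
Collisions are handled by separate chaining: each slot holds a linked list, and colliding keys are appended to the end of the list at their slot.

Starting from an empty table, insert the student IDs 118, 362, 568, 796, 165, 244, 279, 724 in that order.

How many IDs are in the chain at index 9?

3

Insert 118: h=1, bucket 1 empty -> new chain.
Insert 362: h=11, bucket 11 empty -> new chain.
Insert 568: h=9, bucket 9 empty -> new chain.
Insert 796: h=3, bucket 3 empty -> new chain.
Insert 165: h=9, bucket 9 nonempty -> append to chain.
Insert 244: h=10, bucket 10 empty -> new chain.
Insert 279: h=6, bucket 6 empty -> new chain.
Insert 724: h=9, bucket 9 nonempty -> append to chain.
Final buckets:
0: ∅
1: 118
2: ∅
3: 796
4: ∅
5: ∅
6: 279
7: ∅
8: ∅
9: 568 -> 165 -> 724
10: 244
11: 362
12: ∅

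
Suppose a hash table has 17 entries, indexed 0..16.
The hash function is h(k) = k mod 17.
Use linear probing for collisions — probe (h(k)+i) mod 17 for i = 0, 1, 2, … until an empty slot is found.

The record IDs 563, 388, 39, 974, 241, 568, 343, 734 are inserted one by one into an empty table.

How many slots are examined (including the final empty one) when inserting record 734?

6

563: h=2 => slot 2
388: h=14 => slot 14
39: h=5 => slot 5
974: h=5, probe 5,6 => slot 6
241: h=3 => slot 3
568: h=7 => slot 7
343: h=3, probe 3,4 => slot 4
734: h=3, probe 3,4,5,6,7,8 => slot 8
Table: [-, -, 563, 241, 343, 39, 974, 568, 734, -, -, -, -, -, 388, -, -]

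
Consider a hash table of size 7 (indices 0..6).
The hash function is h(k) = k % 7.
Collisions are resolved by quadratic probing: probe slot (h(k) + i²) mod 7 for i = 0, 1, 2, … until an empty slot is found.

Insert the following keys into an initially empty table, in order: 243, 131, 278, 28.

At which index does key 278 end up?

243 hashes to 5; slot 5 is free → place at 5.
131 hashes to 5; 5 taken → place at 6.
278 hashes to 5; 5,6 taken → place at 2.
28 hashes to 0; slot 0 is free → place at 0.
Table: [28, ., 278, ., ., 243, 131]

2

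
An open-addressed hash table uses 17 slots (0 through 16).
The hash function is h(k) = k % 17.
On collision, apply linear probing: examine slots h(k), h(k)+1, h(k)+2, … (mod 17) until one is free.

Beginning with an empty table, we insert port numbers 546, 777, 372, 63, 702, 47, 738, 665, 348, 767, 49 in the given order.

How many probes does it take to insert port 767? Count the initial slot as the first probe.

546 hashes to 2; slot 2 is free → place at 2.
777 hashes to 12; slot 12 is free → place at 12.
372 hashes to 15; slot 15 is free → place at 15.
63 hashes to 12; 12 taken → place at 13.
702 hashes to 5; slot 5 is free → place at 5.
47 hashes to 13; 13 taken → place at 14.
738 hashes to 7; slot 7 is free → place at 7.
665 hashes to 2; 2 taken → place at 3.
348 hashes to 8; slot 8 is free → place at 8.
767 hashes to 2; 2,3 taken → place at 4.
49 hashes to 15; 15 taken → place at 16.
Table: [∅, ∅, 546, 665, 767, 702, ∅, 738, 348, ∅, ∅, ∅, 777, 63, 47, 372, 49]

3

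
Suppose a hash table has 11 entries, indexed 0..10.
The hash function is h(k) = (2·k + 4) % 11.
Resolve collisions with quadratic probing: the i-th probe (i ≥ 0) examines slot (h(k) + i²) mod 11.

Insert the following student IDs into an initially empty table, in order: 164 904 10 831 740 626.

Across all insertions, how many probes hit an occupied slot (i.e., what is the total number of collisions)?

Insert 164: h=2, slot 2 empty → index 2.
Insert 904: h=8, slot 8 empty → index 8.
Insert 10: h=2, slot 2 occupied → index 3.
Insert 831: h=5, slot 5 empty → index 5.
Insert 740: h=10, slot 10 empty → index 10.
Insert 626: h=2, slots 2,3 occupied → index 6.
Table: [—, —, 164, 10, —, 831, 626, —, 904, —, 740]

3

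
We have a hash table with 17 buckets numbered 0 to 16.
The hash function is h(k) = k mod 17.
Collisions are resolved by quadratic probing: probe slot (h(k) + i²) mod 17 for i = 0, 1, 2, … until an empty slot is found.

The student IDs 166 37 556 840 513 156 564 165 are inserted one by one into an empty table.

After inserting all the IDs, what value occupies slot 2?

166: h=13 => slot 13
37: h=3 => slot 3
556: h=12 => slot 12
840: h=7 => slot 7
513: h=3, probe 3,4 => slot 4
156: h=3, probe 3,4,7,12,2 => slot 2
564: h=3, probe 3,4,7,12,2,11 => slot 11
165: h=12, probe 12,13,16 => slot 16
Table: [∅, ∅, 156, 37, 513, ∅, ∅, 840, ∅, ∅, ∅, 564, 556, 166, ∅, ∅, 165]

156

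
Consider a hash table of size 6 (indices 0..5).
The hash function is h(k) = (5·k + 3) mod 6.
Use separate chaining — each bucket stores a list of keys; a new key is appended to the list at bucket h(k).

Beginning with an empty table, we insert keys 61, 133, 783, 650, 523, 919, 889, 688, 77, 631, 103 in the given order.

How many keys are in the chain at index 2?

61 → bucket 2
133 → bucket 2 (collision)
783 → bucket 0
650 → bucket 1
523 → bucket 2 (collision)
919 → bucket 2 (collision)
889 → bucket 2 (collision)
688 → bucket 5
77 → bucket 4
631 → bucket 2 (collision)
103 → bucket 2 (collision)
Final buckets:
0: 783
1: 650
2: 61 -> 133 -> 523 -> 919 -> 889 -> 631 -> 103
3: —
4: 77
5: 688

7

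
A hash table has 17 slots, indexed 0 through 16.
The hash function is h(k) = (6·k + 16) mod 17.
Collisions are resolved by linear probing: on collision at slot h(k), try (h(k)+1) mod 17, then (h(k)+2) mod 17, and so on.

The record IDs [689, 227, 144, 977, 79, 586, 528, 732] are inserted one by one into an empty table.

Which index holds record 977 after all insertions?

Insert 689: h=2, slot 2 empty → index 2.
Insert 227: h=1, slot 1 empty → index 1.
Insert 144: h=13, slot 13 empty → index 13.
Insert 977: h=13, slot 13 occupied → index 14.
Insert 79: h=14, slot 14 occupied → index 15.
Insert 586: h=13, slots 13,14,15 occupied → index 16.
Insert 528: h=5, slot 5 empty → index 5.
Insert 732: h=5, slot 5 occupied → index 6.
Table: [_, 227, 689, _, _, 528, 732, _, _, _, _, _, _, 144, 977, 79, 586]

14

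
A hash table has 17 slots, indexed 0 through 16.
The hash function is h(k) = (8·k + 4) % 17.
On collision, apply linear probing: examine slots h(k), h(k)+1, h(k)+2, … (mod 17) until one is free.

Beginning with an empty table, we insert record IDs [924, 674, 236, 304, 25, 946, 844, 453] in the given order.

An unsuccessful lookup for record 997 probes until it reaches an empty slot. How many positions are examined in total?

924: h=1 → slot 1
674: h=7 → slot 7
236: h=5 → slot 5
304: h=5, probe 5,6 → slot 6
25: h=0 → slot 0
946: h=7, probe 7,8 → slot 8
844: h=7, probe 7,8,9 → slot 9
453: h=7, probe 7,8,9,10 → slot 10
Table: [25, 924, —, —, —, 236, 304, 674, 946, 844, 453, —, —, —, —, —, —]
Lookup 997: h=7, probe 7,8,9,10,11 → slot 11 empty, not found.

5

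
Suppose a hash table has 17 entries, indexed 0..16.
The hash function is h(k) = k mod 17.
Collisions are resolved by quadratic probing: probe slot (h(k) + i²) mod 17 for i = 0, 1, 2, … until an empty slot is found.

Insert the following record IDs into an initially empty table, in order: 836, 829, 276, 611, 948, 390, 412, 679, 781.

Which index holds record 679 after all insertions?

836 hashes to 3; slot 3 is free => place at 3.
829 hashes to 13; slot 13 is free => place at 13.
276 hashes to 4; slot 4 is free => place at 4.
611 hashes to 16; slot 16 is free => place at 16.
948 hashes to 13; 13 taken => place at 14.
390 hashes to 16; 16 taken => place at 0.
412 hashes to 4; 4 taken => place at 5.
679 hashes to 16; 16,0,3 taken => place at 8.
781 hashes to 16; 16,0,3,8 taken => place at 15.
Table: [390, _, _, 836, 276, 412, _, _, 679, _, _, _, _, 829, 948, 781, 611]

8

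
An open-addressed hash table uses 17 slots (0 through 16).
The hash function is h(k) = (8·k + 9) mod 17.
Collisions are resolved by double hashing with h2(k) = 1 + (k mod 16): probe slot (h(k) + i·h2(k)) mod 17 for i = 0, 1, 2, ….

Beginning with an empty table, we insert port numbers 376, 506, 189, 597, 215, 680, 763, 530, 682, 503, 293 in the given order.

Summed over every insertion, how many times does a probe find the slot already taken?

3

376 hashes to 8; slot 8 is free -> place at 8.
506 hashes to 11; slot 11 is free -> place at 11.
189 hashes to 8, h2=14; 8 taken -> place at 5.
597 hashes to 8, h2=6; 8 taken -> place at 14.
215 hashes to 12; slot 12 is free -> place at 12.
680 hashes to 9; slot 9 is free -> place at 9.
763 hashes to 10; slot 10 is free -> place at 10.
530 hashes to 16; slot 16 is free -> place at 16.
682 hashes to 8, h2=11; 8 taken -> place at 2.
503 hashes to 4; slot 4 is free -> place at 4.
293 hashes to 7; slot 7 is free -> place at 7.
Table: [-, -, 682, -, 503, 189, -, 293, 376, 680, 763, 506, 215, -, 597, -, 530]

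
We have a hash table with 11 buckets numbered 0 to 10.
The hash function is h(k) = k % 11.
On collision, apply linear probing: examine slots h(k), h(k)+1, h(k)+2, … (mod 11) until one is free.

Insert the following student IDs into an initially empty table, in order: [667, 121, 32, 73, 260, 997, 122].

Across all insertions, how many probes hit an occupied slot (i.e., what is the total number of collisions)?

9

667 hashes to 7; slot 7 is free → place at 7.
121 hashes to 0; slot 0 is free → place at 0.
32 hashes to 10; slot 10 is free → place at 10.
73 hashes to 7; 7 taken → place at 8.
260 hashes to 7; 7,8 taken → place at 9.
997 hashes to 7; 7,8,9,10,0 taken → place at 1.
122 hashes to 1; 1 taken → place at 2.
Table: [121, 997, 122, ∅, ∅, ∅, ∅, 667, 73, 260, 32]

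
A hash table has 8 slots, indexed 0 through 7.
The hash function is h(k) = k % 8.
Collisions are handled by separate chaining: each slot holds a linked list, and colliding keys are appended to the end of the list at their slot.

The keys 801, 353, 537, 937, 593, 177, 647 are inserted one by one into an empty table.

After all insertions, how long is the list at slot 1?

Insert 801: h=1, bucket 1 empty → new chain.
Insert 353: h=1, bucket 1 nonempty → append to chain.
Insert 537: h=1, bucket 1 nonempty → append to chain.
Insert 937: h=1, bucket 1 nonempty → append to chain.
Insert 593: h=1, bucket 1 nonempty → append to chain.
Insert 177: h=1, bucket 1 nonempty → append to chain.
Insert 647: h=7, bucket 7 empty → new chain.
Final buckets:
0: —
1: 801 -> 353 -> 537 -> 937 -> 593 -> 177
2: —
3: —
4: —
5: —
6: —
7: 647

6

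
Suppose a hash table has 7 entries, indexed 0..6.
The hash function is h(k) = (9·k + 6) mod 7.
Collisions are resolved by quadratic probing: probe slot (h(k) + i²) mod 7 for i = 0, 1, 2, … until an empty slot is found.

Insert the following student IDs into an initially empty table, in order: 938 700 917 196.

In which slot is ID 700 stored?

0

938: h=6 => slot 6
700: h=6, probe 6,0 => slot 0
917: h=6, probe 6,0,3 => slot 3
196: h=6, probe 6,0,3,1 => slot 1
Table: [700, 196, -, 917, -, -, 938]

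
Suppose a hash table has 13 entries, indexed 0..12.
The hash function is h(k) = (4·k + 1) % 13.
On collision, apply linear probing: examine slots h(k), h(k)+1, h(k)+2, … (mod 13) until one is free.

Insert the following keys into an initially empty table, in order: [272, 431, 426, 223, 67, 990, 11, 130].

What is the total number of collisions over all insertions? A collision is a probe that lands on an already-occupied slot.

9

272 hashes to 10; slot 10 is free -> place at 10.
431 hashes to 9; slot 9 is free -> place at 9.
426 hashes to 2; slot 2 is free -> place at 2.
223 hashes to 9; 9,10 taken -> place at 11.
67 hashes to 9; 9,10,11 taken -> place at 12.
990 hashes to 9; 9,10,11,12 taken -> place at 0.
11 hashes to 6; slot 6 is free -> place at 6.
130 hashes to 1; slot 1 is free -> place at 1.
Table: [990, 130, 426, —, —, —, 11, —, —, 431, 272, 223, 67]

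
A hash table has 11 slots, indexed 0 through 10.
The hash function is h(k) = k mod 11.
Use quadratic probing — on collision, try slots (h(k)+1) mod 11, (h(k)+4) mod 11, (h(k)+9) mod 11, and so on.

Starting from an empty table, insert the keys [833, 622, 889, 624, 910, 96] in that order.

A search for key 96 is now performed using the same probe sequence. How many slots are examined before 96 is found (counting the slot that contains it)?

Insert 833: h=8, slot 8 empty → index 8.
Insert 622: h=6, slot 6 empty → index 6.
Insert 889: h=9, slot 9 empty → index 9.
Insert 624: h=8, slots 8,9 occupied → index 1.
Insert 910: h=8, slots 8,9,1,6 occupied → index 2.
Insert 96: h=8, slots 8,9,1,6,2 occupied → index 0.
Table: [96, 624, 910, -, -, -, 622, -, 833, 889, -]
Lookup 96: h=8, probe 8,9,1,6,2,0 → found at 0.

6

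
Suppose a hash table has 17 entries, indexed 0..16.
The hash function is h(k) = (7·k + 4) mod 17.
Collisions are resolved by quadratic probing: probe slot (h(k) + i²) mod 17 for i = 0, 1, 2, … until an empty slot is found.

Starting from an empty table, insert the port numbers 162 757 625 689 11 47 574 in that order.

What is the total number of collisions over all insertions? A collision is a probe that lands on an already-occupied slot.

6

Insert 162: h=16, slot 16 empty → index 16.
Insert 757: h=16, slot 16 occupied → index 0.
Insert 625: h=10, slot 10 empty → index 10.
Insert 689: h=16, slots 16,0 occupied → index 3.
Insert 11: h=13, slot 13 empty → index 13.
Insert 47: h=10, slot 10 occupied → index 11.
Insert 574: h=10, slots 10,11 occupied → index 14.
Table: [757, ., ., 689, ., ., ., ., ., ., 625, 47, ., 11, 574, ., 162]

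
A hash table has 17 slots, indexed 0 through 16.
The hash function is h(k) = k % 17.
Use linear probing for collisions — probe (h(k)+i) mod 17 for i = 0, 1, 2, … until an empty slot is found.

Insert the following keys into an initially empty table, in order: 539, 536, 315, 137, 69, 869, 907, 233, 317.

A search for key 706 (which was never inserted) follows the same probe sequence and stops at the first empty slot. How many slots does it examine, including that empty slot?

6

Insert 539: h=12, slot 12 empty => index 12.
Insert 536: h=9, slot 9 empty => index 9.
Insert 315: h=9, slot 9 occupied => index 10.
Insert 137: h=1, slot 1 empty => index 1.
Insert 69: h=1, slot 1 occupied => index 2.
Insert 869: h=2, slot 2 occupied => index 3.
Insert 907: h=6, slot 6 empty => index 6.
Insert 233: h=12, slot 12 occupied => index 13.
Insert 317: h=11, slot 11 empty => index 11.
Table: [_, 137, 69, 869, _, _, 907, _, _, 536, 315, 317, 539, 233, _, _, _]
Lookup 706: h=9, probe 9,10,11,12,13,14 → slot 14 empty, not found.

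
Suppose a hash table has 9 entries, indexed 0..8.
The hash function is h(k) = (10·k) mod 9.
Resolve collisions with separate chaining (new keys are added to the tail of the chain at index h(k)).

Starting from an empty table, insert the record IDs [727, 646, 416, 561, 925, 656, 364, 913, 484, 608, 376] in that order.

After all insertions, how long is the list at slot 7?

727 → bucket 7
646 → bucket 7 (collision)
416 → bucket 2
561 → bucket 3
925 → bucket 7 (collision)
656 → bucket 8
364 → bucket 4
913 → bucket 4 (collision)
484 → bucket 7 (collision)
608 → bucket 5
376 → bucket 7 (collision)
Final buckets:
0: -
1: -
2: 416
3: 561
4: 364 -> 913
5: 608
6: -
7: 727 -> 646 -> 925 -> 484 -> 376
8: 656

5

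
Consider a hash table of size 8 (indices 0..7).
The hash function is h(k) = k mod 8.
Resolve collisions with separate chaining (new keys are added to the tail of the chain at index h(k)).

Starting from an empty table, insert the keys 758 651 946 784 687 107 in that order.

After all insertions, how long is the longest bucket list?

758 → bucket 6
651 → bucket 3
946 → bucket 2
784 → bucket 0
687 → bucket 7
107 → bucket 3 (collision)
Final buckets:
0: 784
1: -
2: 946
3: 651 -> 107
4: -
5: -
6: 758
7: 687

2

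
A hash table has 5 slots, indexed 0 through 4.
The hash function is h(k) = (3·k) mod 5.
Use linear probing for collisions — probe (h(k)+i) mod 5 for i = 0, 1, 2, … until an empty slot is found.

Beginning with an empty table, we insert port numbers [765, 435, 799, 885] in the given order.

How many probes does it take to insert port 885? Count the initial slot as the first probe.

4

Insert 765: h=0, slot 0 empty → index 0.
Insert 435: h=0, slot 0 occupied → index 1.
Insert 799: h=2, slot 2 empty → index 2.
Insert 885: h=0, slots 0,1,2 occupied → index 3.
Table: [765, 435, 799, 885, -]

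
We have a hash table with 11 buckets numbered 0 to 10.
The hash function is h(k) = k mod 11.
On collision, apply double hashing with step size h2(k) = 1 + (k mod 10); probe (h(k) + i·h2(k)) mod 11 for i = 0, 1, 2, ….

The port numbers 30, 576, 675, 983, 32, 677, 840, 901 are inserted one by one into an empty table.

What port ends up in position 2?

Insert 30: h=8, slot 8 empty → index 8.
Insert 576: h=4, slot 4 empty → index 4.
Insert 675: h=4, h2=6, slot 4 occupied → index 10.
Insert 983: h=4, h2=4, slots 4,8 occupied → index 1.
Insert 32: h=10, h2=3, slot 10 occupied → index 2.
Insert 677: h=6, slot 6 empty → index 6.
Insert 840: h=4, h2=1, slot 4 occupied → index 5.
Insert 901: h=10, h2=2, slots 10,1 occupied → index 3.
Table: [., 983, 32, 901, 576, 840, 677, ., 30, ., 675]

32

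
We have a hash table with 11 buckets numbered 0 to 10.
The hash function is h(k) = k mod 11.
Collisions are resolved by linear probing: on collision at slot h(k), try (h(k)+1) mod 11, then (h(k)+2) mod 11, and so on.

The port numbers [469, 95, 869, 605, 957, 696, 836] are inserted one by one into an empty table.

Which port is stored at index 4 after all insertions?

469 hashes to 7; slot 7 is free -> place at 7.
95 hashes to 7; 7 taken -> place at 8.
869 hashes to 0; slot 0 is free -> place at 0.
605 hashes to 0; 0 taken -> place at 1.
957 hashes to 0; 0,1 taken -> place at 2.
696 hashes to 3; slot 3 is free -> place at 3.
836 hashes to 0; 0,1,2,3 taken -> place at 4.
Table: [869, 605, 957, 696, 836, -, -, 469, 95, -, -]

836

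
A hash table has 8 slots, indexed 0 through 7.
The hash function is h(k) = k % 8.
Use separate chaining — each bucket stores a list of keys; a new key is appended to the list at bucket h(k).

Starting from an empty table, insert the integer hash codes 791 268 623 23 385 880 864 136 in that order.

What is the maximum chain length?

791 → bucket 7
268 → bucket 4
623 → bucket 7 (collision)
23 → bucket 7 (collision)
385 → bucket 1
880 → bucket 0
864 → bucket 0 (collision)
136 → bucket 0 (collision)
Final buckets:
0: 880 -> 864 -> 136
1: 385
2: —
3: —
4: 268
5: —
6: —
7: 791 -> 623 -> 23

3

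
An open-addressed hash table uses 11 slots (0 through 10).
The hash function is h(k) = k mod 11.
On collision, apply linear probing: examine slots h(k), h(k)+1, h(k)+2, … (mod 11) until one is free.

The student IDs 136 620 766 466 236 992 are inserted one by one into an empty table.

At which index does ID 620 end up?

5

Insert 136: h=4, slot 4 empty → index 4.
Insert 620: h=4, slot 4 occupied → index 5.
Insert 766: h=7, slot 7 empty → index 7.
Insert 466: h=4, slots 4,5 occupied → index 6.
Insert 236: h=5, slots 5,6,7 occupied → index 8.
Insert 992: h=2, slot 2 empty → index 2.
Table: [., ., 992, ., 136, 620, 466, 766, 236, ., .]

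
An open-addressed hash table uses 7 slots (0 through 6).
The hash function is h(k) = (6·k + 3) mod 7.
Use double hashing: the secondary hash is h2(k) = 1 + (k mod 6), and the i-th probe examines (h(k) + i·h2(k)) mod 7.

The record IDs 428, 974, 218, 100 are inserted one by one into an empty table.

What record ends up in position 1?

218

Insert 428: h=2, slot 2 empty → index 2.
Insert 974: h=2, h2=3, slot 2 occupied → index 5.
Insert 218: h=2, h2=3, slots 2,5 occupied → index 1.
Insert 100: h=1, h2=5, slot 1 occupied → index 6.
Table: [∅, 218, 428, ∅, ∅, 974, 100]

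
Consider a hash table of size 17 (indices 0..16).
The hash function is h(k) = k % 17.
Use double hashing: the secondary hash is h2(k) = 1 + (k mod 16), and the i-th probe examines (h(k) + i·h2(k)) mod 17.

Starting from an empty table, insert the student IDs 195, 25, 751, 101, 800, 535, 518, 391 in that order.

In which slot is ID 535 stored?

195: h=8 → slot 8
25: h=8, h2=10, probe 8,1 → slot 1
751: h=3 → slot 3
101: h=16 → slot 16
800: h=1, h2=1, probe 1,2 → slot 2
535: h=8, h2=8, probe 8,16,7 → slot 7
518: h=8, h2=7, probe 8,15 → slot 15
391: h=0 → slot 0
Table: [391, 25, 800, 751, ∅, ∅, ∅, 535, 195, ∅, ∅, ∅, ∅, ∅, ∅, 518, 101]

7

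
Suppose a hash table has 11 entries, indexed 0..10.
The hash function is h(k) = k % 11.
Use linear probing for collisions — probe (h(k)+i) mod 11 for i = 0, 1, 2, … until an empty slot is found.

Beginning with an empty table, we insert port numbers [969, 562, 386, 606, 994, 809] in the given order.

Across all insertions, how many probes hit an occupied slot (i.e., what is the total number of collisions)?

969 hashes to 1; slot 1 is free -> place at 1.
562 hashes to 1; 1 taken -> place at 2.
386 hashes to 1; 1,2 taken -> place at 3.
606 hashes to 1; 1,2,3 taken -> place at 4.
994 hashes to 4; 4 taken -> place at 5.
809 hashes to 6; slot 6 is free -> place at 6.
Table: [., 969, 562, 386, 606, 994, 809, ., ., ., .]

7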